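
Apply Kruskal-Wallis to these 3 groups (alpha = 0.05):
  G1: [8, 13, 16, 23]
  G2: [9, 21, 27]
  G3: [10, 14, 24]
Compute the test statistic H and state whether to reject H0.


Step 1: Combine all N = 10 observations and assign midranks.
sorted (value, group, rank): (8,G1,1), (9,G2,2), (10,G3,3), (13,G1,4), (14,G3,5), (16,G1,6), (21,G2,7), (23,G1,8), (24,G3,9), (27,G2,10)
Step 2: Sum ranks within each group.
R_1 = 19 (n_1 = 4)
R_2 = 19 (n_2 = 3)
R_3 = 17 (n_3 = 3)
Step 3: H = 12/(N(N+1)) * sum(R_i^2/n_i) - 3(N+1)
     = 12/(10*11) * (19^2/4 + 19^2/3 + 17^2/3) - 3*11
     = 0.109091 * 306.917 - 33
     = 0.481818.
Step 4: No ties, so H is used without correction.
Step 5: Under H0, H ~ chi^2(2); p-value = 0.785913.
Step 6: alpha = 0.05. fail to reject H0.

H = 0.4818, df = 2, p = 0.785913, fail to reject H0.


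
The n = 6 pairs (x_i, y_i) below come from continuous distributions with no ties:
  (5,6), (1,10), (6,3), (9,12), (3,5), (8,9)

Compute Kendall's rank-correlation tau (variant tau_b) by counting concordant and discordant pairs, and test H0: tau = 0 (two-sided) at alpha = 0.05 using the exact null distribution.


Step 1: Enumerate the 15 unordered pairs (i,j) with i<j and classify each by sign(x_j-x_i) * sign(y_j-y_i).
  (1,2):dx=-4,dy=+4->D; (1,3):dx=+1,dy=-3->D; (1,4):dx=+4,dy=+6->C; (1,5):dx=-2,dy=-1->C
  (1,6):dx=+3,dy=+3->C; (2,3):dx=+5,dy=-7->D; (2,4):dx=+8,dy=+2->C; (2,5):dx=+2,dy=-5->D
  (2,6):dx=+7,dy=-1->D; (3,4):dx=+3,dy=+9->C; (3,5):dx=-3,dy=+2->D; (3,6):dx=+2,dy=+6->C
  (4,5):dx=-6,dy=-7->C; (4,6):dx=-1,dy=-3->C; (5,6):dx=+5,dy=+4->C
Step 2: C = 9, D = 6, total pairs = 15.
Step 3: tau = (C - D)/(n(n-1)/2) = (9 - 6)/15 = 0.200000.
Step 4: Exact two-sided p-value (enumerate n! = 720 permutations of y under H0): p = 0.719444.
Step 5: alpha = 0.05. fail to reject H0.

tau_b = 0.2000 (C=9, D=6), p = 0.719444, fail to reject H0.


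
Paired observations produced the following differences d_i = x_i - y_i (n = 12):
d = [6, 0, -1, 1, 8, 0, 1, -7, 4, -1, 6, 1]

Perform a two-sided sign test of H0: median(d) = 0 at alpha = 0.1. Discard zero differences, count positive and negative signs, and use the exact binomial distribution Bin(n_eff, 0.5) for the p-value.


Step 1: Discard zero differences. Original n = 12; n_eff = number of nonzero differences = 10.
Nonzero differences (with sign): +6, -1, +1, +8, +1, -7, +4, -1, +6, +1
Step 2: Count signs: positive = 7, negative = 3.
Step 3: Under H0: P(positive) = 0.5, so the number of positives S ~ Bin(10, 0.5).
Step 4: Two-sided exact p-value = sum of Bin(10,0.5) probabilities at or below the observed probability = 0.343750.
Step 5: alpha = 0.1. fail to reject H0.

n_eff = 10, pos = 7, neg = 3, p = 0.343750, fail to reject H0.


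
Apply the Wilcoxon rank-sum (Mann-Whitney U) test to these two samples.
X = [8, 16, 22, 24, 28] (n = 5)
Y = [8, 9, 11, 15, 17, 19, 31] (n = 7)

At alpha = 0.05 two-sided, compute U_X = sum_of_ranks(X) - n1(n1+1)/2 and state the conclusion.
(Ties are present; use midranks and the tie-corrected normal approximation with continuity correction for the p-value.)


Step 1: Combine and sort all 12 observations; assign midranks.
sorted (value, group): (8,X), (8,Y), (9,Y), (11,Y), (15,Y), (16,X), (17,Y), (19,Y), (22,X), (24,X), (28,X), (31,Y)
ranks: 8->1.5, 8->1.5, 9->3, 11->4, 15->5, 16->6, 17->7, 19->8, 22->9, 24->10, 28->11, 31->12
Step 2: Rank sum for X: R1 = 1.5 + 6 + 9 + 10 + 11 = 37.5.
Step 3: U_X = R1 - n1(n1+1)/2 = 37.5 - 5*6/2 = 37.5 - 15 = 22.5.
       U_Y = n1*n2 - U_X = 35 - 22.5 = 12.5.
Step 4: Ties are present, so use the tie-corrected normal approximation (with continuity correction) for the p-value.
Step 5: p-value = 0.464120; compare to alpha = 0.05. fail to reject H0.

U_X = 22.5, p = 0.464120, fail to reject H0 at alpha = 0.05.


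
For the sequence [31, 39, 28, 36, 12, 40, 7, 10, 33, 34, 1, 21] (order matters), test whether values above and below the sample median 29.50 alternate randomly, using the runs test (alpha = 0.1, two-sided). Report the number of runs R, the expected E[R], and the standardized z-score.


Step 1: Compute median = 29.50; label A = above, B = below.
Labels in order: AABABABBAABB  (n_A = 6, n_B = 6)
Step 2: Count runs R = 8.
Step 3: Under H0 (random ordering), E[R] = 2*n_A*n_B/(n_A+n_B) + 1 = 2*6*6/12 + 1 = 7.0000.
        Var[R] = 2*n_A*n_B*(2*n_A*n_B - n_A - n_B) / ((n_A+n_B)^2 * (n_A+n_B-1)) = 4320/1584 = 2.7273.
        SD[R] = 1.6514.
Step 4: Continuity-corrected z = (R - 0.5 - E[R]) / SD[R] = (8 - 0.5 - 7.0000) / 1.6514 = 0.3028.
Step 5: Two-sided p-value via normal approximation = 2*(1 - Phi(|z|)) = 0.762069.
Step 6: alpha = 0.1. fail to reject H0.

R = 8, z = 0.3028, p = 0.762069, fail to reject H0.


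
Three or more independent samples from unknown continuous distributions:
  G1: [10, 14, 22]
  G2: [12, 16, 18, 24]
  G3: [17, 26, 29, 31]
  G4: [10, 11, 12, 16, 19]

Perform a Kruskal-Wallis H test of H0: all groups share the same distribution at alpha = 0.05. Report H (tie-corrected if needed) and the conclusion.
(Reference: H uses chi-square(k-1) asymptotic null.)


Step 1: Combine all N = 16 observations and assign midranks.
sorted (value, group, rank): (10,G1,1.5), (10,G4,1.5), (11,G4,3), (12,G2,4.5), (12,G4,4.5), (14,G1,6), (16,G2,7.5), (16,G4,7.5), (17,G3,9), (18,G2,10), (19,G4,11), (22,G1,12), (24,G2,13), (26,G3,14), (29,G3,15), (31,G3,16)
Step 2: Sum ranks within each group.
R_1 = 19.5 (n_1 = 3)
R_2 = 35 (n_2 = 4)
R_3 = 54 (n_3 = 4)
R_4 = 27.5 (n_4 = 5)
Step 3: H = 12/(N(N+1)) * sum(R_i^2/n_i) - 3(N+1)
     = 12/(16*17) * (19.5^2/3 + 35^2/4 + 54^2/4 + 27.5^2/5) - 3*17
     = 0.044118 * 1313.25 - 51
     = 6.937500.
Step 4: Ties present; correction factor C = 1 - 18/(16^3 - 16) = 0.995588. Corrected H = 6.937500 / 0.995588 = 6.968242.
Step 5: Under H0, H ~ chi^2(3); p-value = 0.072917.
Step 6: alpha = 0.05. fail to reject H0.

H = 6.9682, df = 3, p = 0.072917, fail to reject H0.


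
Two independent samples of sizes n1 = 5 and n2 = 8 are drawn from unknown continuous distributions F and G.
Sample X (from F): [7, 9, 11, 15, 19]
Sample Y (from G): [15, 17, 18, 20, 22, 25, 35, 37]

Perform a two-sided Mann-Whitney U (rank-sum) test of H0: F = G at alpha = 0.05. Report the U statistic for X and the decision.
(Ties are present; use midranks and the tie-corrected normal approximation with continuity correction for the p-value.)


Step 1: Combine and sort all 13 observations; assign midranks.
sorted (value, group): (7,X), (9,X), (11,X), (15,X), (15,Y), (17,Y), (18,Y), (19,X), (20,Y), (22,Y), (25,Y), (35,Y), (37,Y)
ranks: 7->1, 9->2, 11->3, 15->4.5, 15->4.5, 17->6, 18->7, 19->8, 20->9, 22->10, 25->11, 35->12, 37->13
Step 2: Rank sum for X: R1 = 1 + 2 + 3 + 4.5 + 8 = 18.5.
Step 3: U_X = R1 - n1(n1+1)/2 = 18.5 - 5*6/2 = 18.5 - 15 = 3.5.
       U_Y = n1*n2 - U_X = 40 - 3.5 = 36.5.
Step 4: Ties are present, so use the tie-corrected normal approximation (with continuity correction) for the p-value.
Step 5: p-value = 0.019007; compare to alpha = 0.05. reject H0.

U_X = 3.5, p = 0.019007, reject H0 at alpha = 0.05.


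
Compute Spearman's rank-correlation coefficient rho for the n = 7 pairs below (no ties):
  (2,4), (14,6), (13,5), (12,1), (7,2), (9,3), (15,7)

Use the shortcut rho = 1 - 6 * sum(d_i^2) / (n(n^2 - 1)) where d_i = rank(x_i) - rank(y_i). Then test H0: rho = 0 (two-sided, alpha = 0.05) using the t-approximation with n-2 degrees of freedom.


Step 1: Rank x and y separately (midranks; no ties here).
rank(x): 2->1, 14->6, 13->5, 12->4, 7->2, 9->3, 15->7
rank(y): 4->4, 6->6, 5->5, 1->1, 2->2, 3->3, 7->7
Step 2: d_i = R_x(i) - R_y(i); compute d_i^2.
  (1-4)^2=9, (6-6)^2=0, (5-5)^2=0, (4-1)^2=9, (2-2)^2=0, (3-3)^2=0, (7-7)^2=0
sum(d^2) = 18.
Step 3: rho = 1 - 6*18 / (7*(7^2 - 1)) = 1 - 108/336 = 0.678571.
Step 4: Under H0, t = rho * sqrt((n-2)/(1-rho^2)) = 2.0657 ~ t(5).
Step 5: Two-sided p-value from the t-distribution with 5 df = 0.093750.
Step 6: alpha = 0.05. fail to reject H0.

rho = 0.6786, p = 0.093750, fail to reject H0 at alpha = 0.05.


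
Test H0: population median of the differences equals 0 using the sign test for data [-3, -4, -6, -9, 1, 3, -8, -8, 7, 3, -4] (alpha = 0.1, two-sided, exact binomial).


Step 1: Discard zero differences. Original n = 11; n_eff = number of nonzero differences = 11.
Nonzero differences (with sign): -3, -4, -6, -9, +1, +3, -8, -8, +7, +3, -4
Step 2: Count signs: positive = 4, negative = 7.
Step 3: Under H0: P(positive) = 0.5, so the number of positives S ~ Bin(11, 0.5).
Step 4: Two-sided exact p-value = sum of Bin(11,0.5) probabilities at or below the observed probability = 0.548828.
Step 5: alpha = 0.1. fail to reject H0.

n_eff = 11, pos = 4, neg = 7, p = 0.548828, fail to reject H0.


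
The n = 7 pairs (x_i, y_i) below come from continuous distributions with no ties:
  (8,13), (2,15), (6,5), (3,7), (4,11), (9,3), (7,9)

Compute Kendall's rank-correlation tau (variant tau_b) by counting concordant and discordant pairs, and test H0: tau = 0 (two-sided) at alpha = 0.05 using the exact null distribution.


Step 1: Enumerate the 21 unordered pairs (i,j) with i<j and classify each by sign(x_j-x_i) * sign(y_j-y_i).
  (1,2):dx=-6,dy=+2->D; (1,3):dx=-2,dy=-8->C; (1,4):dx=-5,dy=-6->C; (1,5):dx=-4,dy=-2->C
  (1,6):dx=+1,dy=-10->D; (1,7):dx=-1,dy=-4->C; (2,3):dx=+4,dy=-10->D; (2,4):dx=+1,dy=-8->D
  (2,5):dx=+2,dy=-4->D; (2,6):dx=+7,dy=-12->D; (2,7):dx=+5,dy=-6->D; (3,4):dx=-3,dy=+2->D
  (3,5):dx=-2,dy=+6->D; (3,6):dx=+3,dy=-2->D; (3,7):dx=+1,dy=+4->C; (4,5):dx=+1,dy=+4->C
  (4,6):dx=+6,dy=-4->D; (4,7):dx=+4,dy=+2->C; (5,6):dx=+5,dy=-8->D; (5,7):dx=+3,dy=-2->D
  (6,7):dx=-2,dy=+6->D
Step 2: C = 7, D = 14, total pairs = 21.
Step 3: tau = (C - D)/(n(n-1)/2) = (7 - 14)/21 = -0.333333.
Step 4: Exact two-sided p-value (enumerate n! = 5040 permutations of y under H0): p = 0.381349.
Step 5: alpha = 0.05. fail to reject H0.

tau_b = -0.3333 (C=7, D=14), p = 0.381349, fail to reject H0.


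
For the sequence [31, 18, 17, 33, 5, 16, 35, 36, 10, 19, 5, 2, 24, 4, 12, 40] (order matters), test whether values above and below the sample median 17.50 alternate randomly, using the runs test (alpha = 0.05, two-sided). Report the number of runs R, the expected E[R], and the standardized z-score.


Step 1: Compute median = 17.50; label A = above, B = below.
Labels in order: AABABBAABABBABBA  (n_A = 8, n_B = 8)
Step 2: Count runs R = 11.
Step 3: Under H0 (random ordering), E[R] = 2*n_A*n_B/(n_A+n_B) + 1 = 2*8*8/16 + 1 = 9.0000.
        Var[R] = 2*n_A*n_B*(2*n_A*n_B - n_A - n_B) / ((n_A+n_B)^2 * (n_A+n_B-1)) = 14336/3840 = 3.7333.
        SD[R] = 1.9322.
Step 4: Continuity-corrected z = (R - 0.5 - E[R]) / SD[R] = (11 - 0.5 - 9.0000) / 1.9322 = 0.7763.
Step 5: Two-sided p-value via normal approximation = 2*(1 - Phi(|z|)) = 0.437558.
Step 6: alpha = 0.05. fail to reject H0.

R = 11, z = 0.7763, p = 0.437558, fail to reject H0.


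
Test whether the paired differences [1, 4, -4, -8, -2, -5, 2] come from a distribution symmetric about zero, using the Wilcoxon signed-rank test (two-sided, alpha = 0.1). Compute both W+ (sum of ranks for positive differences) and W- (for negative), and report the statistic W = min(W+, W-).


Step 1: Drop any zero differences (none here) and take |d_i|.
|d| = [1, 4, 4, 8, 2, 5, 2]
Step 2: Midrank |d_i| (ties get averaged ranks).
ranks: |1|->1, |4|->4.5, |4|->4.5, |8|->7, |2|->2.5, |5|->6, |2|->2.5
Step 3: Attach original signs; sum ranks with positive sign and with negative sign.
W+ = 1 + 4.5 + 2.5 = 8
W- = 4.5 + 7 + 2.5 + 6 = 20
(Check: W+ + W- = 28 should equal n(n+1)/2 = 28.)
Step 4: Test statistic W = min(W+, W-) = 8.
Step 5: Ties in |d|, so use the tie-corrected normal approximation.
        E[W] = n(n+1)/4 = 7*8/4 = 14.
        Tie groups: |d|=2 (t=2), |d|=4 (t=2); sum(t^3 - t) = 12.
        Var[W] = n(n+1)(2n+1)/24 - sum(t^3-t)/48 = 840/24 - 12/48 = 34.75.
        z = (W - E[W]) / sqrt(Var[W]) = (8 - 14) / 5.8949 = -1.0178.
        Two-sided p = 2*Phi(z) = 0.308760.
Step 6: alpha = 0.1. fail to reject H0.

W+ = 8, W- = 20, W = min = 8, p = 0.308760, fail to reject H0.


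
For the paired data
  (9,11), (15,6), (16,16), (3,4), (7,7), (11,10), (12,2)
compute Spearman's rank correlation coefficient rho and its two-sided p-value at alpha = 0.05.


Step 1: Rank x and y separately (midranks; no ties here).
rank(x): 9->3, 15->6, 16->7, 3->1, 7->2, 11->4, 12->5
rank(y): 11->6, 6->3, 16->7, 4->2, 7->4, 10->5, 2->1
Step 2: d_i = R_x(i) - R_y(i); compute d_i^2.
  (3-6)^2=9, (6-3)^2=9, (7-7)^2=0, (1-2)^2=1, (2-4)^2=4, (4-5)^2=1, (5-1)^2=16
sum(d^2) = 40.
Step 3: rho = 1 - 6*40 / (7*(7^2 - 1)) = 1 - 240/336 = 0.285714.
Step 4: Under H0, t = rho * sqrt((n-2)/(1-rho^2)) = 0.6667 ~ t(5).
Step 5: Two-sided p-value from the t-distribution with 5 df = 0.534509.
Step 6: alpha = 0.05. fail to reject H0.

rho = 0.2857, p = 0.534509, fail to reject H0 at alpha = 0.05.


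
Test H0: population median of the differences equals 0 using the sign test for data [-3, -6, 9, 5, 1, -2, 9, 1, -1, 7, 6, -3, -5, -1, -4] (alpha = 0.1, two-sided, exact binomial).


Step 1: Discard zero differences. Original n = 15; n_eff = number of nonzero differences = 15.
Nonzero differences (with sign): -3, -6, +9, +5, +1, -2, +9, +1, -1, +7, +6, -3, -5, -1, -4
Step 2: Count signs: positive = 7, negative = 8.
Step 3: Under H0: P(positive) = 0.5, so the number of positives S ~ Bin(15, 0.5).
Step 4: Two-sided exact p-value = sum of Bin(15,0.5) probabilities at or below the observed probability = 1.000000.
Step 5: alpha = 0.1. fail to reject H0.

n_eff = 15, pos = 7, neg = 8, p = 1.000000, fail to reject H0.


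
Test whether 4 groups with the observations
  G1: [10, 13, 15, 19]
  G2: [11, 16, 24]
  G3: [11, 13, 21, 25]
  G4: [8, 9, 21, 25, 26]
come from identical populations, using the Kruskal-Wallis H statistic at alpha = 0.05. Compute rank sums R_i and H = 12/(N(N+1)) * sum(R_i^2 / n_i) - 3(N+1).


Step 1: Combine all N = 16 observations and assign midranks.
sorted (value, group, rank): (8,G4,1), (9,G4,2), (10,G1,3), (11,G2,4.5), (11,G3,4.5), (13,G1,6.5), (13,G3,6.5), (15,G1,8), (16,G2,9), (19,G1,10), (21,G3,11.5), (21,G4,11.5), (24,G2,13), (25,G3,14.5), (25,G4,14.5), (26,G4,16)
Step 2: Sum ranks within each group.
R_1 = 27.5 (n_1 = 4)
R_2 = 26.5 (n_2 = 3)
R_3 = 37 (n_3 = 4)
R_4 = 45 (n_4 = 5)
Step 3: H = 12/(N(N+1)) * sum(R_i^2/n_i) - 3(N+1)
     = 12/(16*17) * (27.5^2/4 + 26.5^2/3 + 37^2/4 + 45^2/5) - 3*17
     = 0.044118 * 1170.4 - 51
     = 0.635110.
Step 4: Ties present; correction factor C = 1 - 24/(16^3 - 16) = 0.994118. Corrected H = 0.635110 / 0.994118 = 0.638868.
Step 5: Under H0, H ~ chi^2(3); p-value = 0.887480.
Step 6: alpha = 0.05. fail to reject H0.

H = 0.6389, df = 3, p = 0.887480, fail to reject H0.


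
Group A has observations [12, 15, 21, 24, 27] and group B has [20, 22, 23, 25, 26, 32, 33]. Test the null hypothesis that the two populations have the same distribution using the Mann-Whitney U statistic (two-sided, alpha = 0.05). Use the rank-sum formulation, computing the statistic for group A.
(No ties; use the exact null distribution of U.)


Step 1: Combine and sort all 12 observations; assign midranks.
sorted (value, group): (12,X), (15,X), (20,Y), (21,X), (22,Y), (23,Y), (24,X), (25,Y), (26,Y), (27,X), (32,Y), (33,Y)
ranks: 12->1, 15->2, 20->3, 21->4, 22->5, 23->6, 24->7, 25->8, 26->9, 27->10, 32->11, 33->12
Step 2: Rank sum for X: R1 = 1 + 2 + 4 + 7 + 10 = 24.
Step 3: U_X = R1 - n1(n1+1)/2 = 24 - 5*6/2 = 24 - 15 = 9.
       U_Y = n1*n2 - U_X = 35 - 9 = 26.
Step 4: No ties, so the exact null distribution of U (based on enumerating the C(12,5) = 792 equally likely rank assignments) gives the two-sided p-value.
Step 5: p-value = 0.202020; compare to alpha = 0.05. fail to reject H0.

U_X = 9, p = 0.202020, fail to reject H0 at alpha = 0.05.


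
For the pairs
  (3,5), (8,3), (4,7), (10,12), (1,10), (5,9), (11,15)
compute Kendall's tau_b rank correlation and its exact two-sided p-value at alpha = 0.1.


Step 1: Enumerate the 21 unordered pairs (i,j) with i<j and classify each by sign(x_j-x_i) * sign(y_j-y_i).
  (1,2):dx=+5,dy=-2->D; (1,3):dx=+1,dy=+2->C; (1,4):dx=+7,dy=+7->C; (1,5):dx=-2,dy=+5->D
  (1,6):dx=+2,dy=+4->C; (1,7):dx=+8,dy=+10->C; (2,3):dx=-4,dy=+4->D; (2,4):dx=+2,dy=+9->C
  (2,5):dx=-7,dy=+7->D; (2,6):dx=-3,dy=+6->D; (2,7):dx=+3,dy=+12->C; (3,4):dx=+6,dy=+5->C
  (3,5):dx=-3,dy=+3->D; (3,6):dx=+1,dy=+2->C; (3,7):dx=+7,dy=+8->C; (4,5):dx=-9,dy=-2->C
  (4,6):dx=-5,dy=-3->C; (4,7):dx=+1,dy=+3->C; (5,6):dx=+4,dy=-1->D; (5,7):dx=+10,dy=+5->C
  (6,7):dx=+6,dy=+6->C
Step 2: C = 14, D = 7, total pairs = 21.
Step 3: tau = (C - D)/(n(n-1)/2) = (14 - 7)/21 = 0.333333.
Step 4: Exact two-sided p-value (enumerate n! = 5040 permutations of y under H0): p = 0.381349.
Step 5: alpha = 0.1. fail to reject H0.

tau_b = 0.3333 (C=14, D=7), p = 0.381349, fail to reject H0.


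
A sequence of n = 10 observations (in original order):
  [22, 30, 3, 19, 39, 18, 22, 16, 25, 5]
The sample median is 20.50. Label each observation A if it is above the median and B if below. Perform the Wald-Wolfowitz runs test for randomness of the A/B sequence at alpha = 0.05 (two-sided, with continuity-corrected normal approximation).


Step 1: Compute median = 20.50; label A = above, B = below.
Labels in order: AABBABABAB  (n_A = 5, n_B = 5)
Step 2: Count runs R = 8.
Step 3: Under H0 (random ordering), E[R] = 2*n_A*n_B/(n_A+n_B) + 1 = 2*5*5/10 + 1 = 6.0000.
        Var[R] = 2*n_A*n_B*(2*n_A*n_B - n_A - n_B) / ((n_A+n_B)^2 * (n_A+n_B-1)) = 2000/900 = 2.2222.
        SD[R] = 1.4907.
Step 4: Continuity-corrected z = (R - 0.5 - E[R]) / SD[R] = (8 - 0.5 - 6.0000) / 1.4907 = 1.0062.
Step 5: Two-sided p-value via normal approximation = 2*(1 - Phi(|z|)) = 0.314305.
Step 6: alpha = 0.05. fail to reject H0.

R = 8, z = 1.0062, p = 0.314305, fail to reject H0.


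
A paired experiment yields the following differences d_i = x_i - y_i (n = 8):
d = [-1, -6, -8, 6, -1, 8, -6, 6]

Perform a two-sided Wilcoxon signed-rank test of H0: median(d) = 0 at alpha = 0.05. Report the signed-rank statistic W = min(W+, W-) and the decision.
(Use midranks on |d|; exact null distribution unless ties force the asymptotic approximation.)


Step 1: Drop any zero differences (none here) and take |d_i|.
|d| = [1, 6, 8, 6, 1, 8, 6, 6]
Step 2: Midrank |d_i| (ties get averaged ranks).
ranks: |1|->1.5, |6|->4.5, |8|->7.5, |6|->4.5, |1|->1.5, |8|->7.5, |6|->4.5, |6|->4.5
Step 3: Attach original signs; sum ranks with positive sign and with negative sign.
W+ = 4.5 + 7.5 + 4.5 = 16.5
W- = 1.5 + 4.5 + 7.5 + 1.5 + 4.5 = 19.5
(Check: W+ + W- = 36 should equal n(n+1)/2 = 36.)
Step 4: Test statistic W = min(W+, W-) = 16.5.
Step 5: Ties in |d|, so use the tie-corrected normal approximation.
        E[W] = n(n+1)/4 = 8*9/4 = 18.
        Tie groups: |d|=1 (t=2), |d|=6 (t=4), |d|=8 (t=2); sum(t^3 - t) = 72.
        Var[W] = n(n+1)(2n+1)/24 - sum(t^3-t)/48 = 1224/24 - 72/48 = 49.5.
        z = (W - E[W]) / sqrt(Var[W]) = (16.5 - 18) / 7.0356 = -0.2132.
        Two-sided p = 2*Phi(z) = 0.831170.
Step 6: alpha = 0.05. fail to reject H0.

W+ = 16.5, W- = 19.5, W = min = 16.5, p = 0.831170, fail to reject H0.


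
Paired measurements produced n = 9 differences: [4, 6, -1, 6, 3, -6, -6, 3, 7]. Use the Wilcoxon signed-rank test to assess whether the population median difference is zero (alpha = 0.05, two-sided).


Step 1: Drop any zero differences (none here) and take |d_i|.
|d| = [4, 6, 1, 6, 3, 6, 6, 3, 7]
Step 2: Midrank |d_i| (ties get averaged ranks).
ranks: |4|->4, |6|->6.5, |1|->1, |6|->6.5, |3|->2.5, |6|->6.5, |6|->6.5, |3|->2.5, |7|->9
Step 3: Attach original signs; sum ranks with positive sign and with negative sign.
W+ = 4 + 6.5 + 6.5 + 2.5 + 2.5 + 9 = 31
W- = 1 + 6.5 + 6.5 = 14
(Check: W+ + W- = 45 should equal n(n+1)/2 = 45.)
Step 4: Test statistic W = min(W+, W-) = 14.
Step 5: Ties in |d|, so use the tie-corrected normal approximation.
        E[W] = n(n+1)/4 = 9*10/4 = 22.5.
        Tie groups: |d|=3 (t=2), |d|=6 (t=4); sum(t^3 - t) = 66.
        Var[W] = n(n+1)(2n+1)/24 - sum(t^3-t)/48 = 1710/24 - 66/48 = 69.875.
        z = (W - E[W]) / sqrt(Var[W]) = (14 - 22.5) / 8.3591 = -1.0169.
        Two-sided p = 2*Phi(z) = 0.309224.
Step 6: alpha = 0.05. fail to reject H0.

W+ = 31, W- = 14, W = min = 14, p = 0.309224, fail to reject H0.


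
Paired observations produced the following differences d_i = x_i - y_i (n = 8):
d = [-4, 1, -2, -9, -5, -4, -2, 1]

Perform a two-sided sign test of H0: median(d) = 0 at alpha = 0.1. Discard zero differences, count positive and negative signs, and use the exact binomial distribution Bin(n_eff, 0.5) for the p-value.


Step 1: Discard zero differences. Original n = 8; n_eff = number of nonzero differences = 8.
Nonzero differences (with sign): -4, +1, -2, -9, -5, -4, -2, +1
Step 2: Count signs: positive = 2, negative = 6.
Step 3: Under H0: P(positive) = 0.5, so the number of positives S ~ Bin(8, 0.5).
Step 4: Two-sided exact p-value = sum of Bin(8,0.5) probabilities at or below the observed probability = 0.289062.
Step 5: alpha = 0.1. fail to reject H0.

n_eff = 8, pos = 2, neg = 6, p = 0.289062, fail to reject H0.


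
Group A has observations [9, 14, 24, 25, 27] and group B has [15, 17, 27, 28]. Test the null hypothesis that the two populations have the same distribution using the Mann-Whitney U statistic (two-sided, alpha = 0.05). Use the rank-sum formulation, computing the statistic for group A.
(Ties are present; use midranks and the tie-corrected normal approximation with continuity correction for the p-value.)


Step 1: Combine and sort all 9 observations; assign midranks.
sorted (value, group): (9,X), (14,X), (15,Y), (17,Y), (24,X), (25,X), (27,X), (27,Y), (28,Y)
ranks: 9->1, 14->2, 15->3, 17->4, 24->5, 25->6, 27->7.5, 27->7.5, 28->9
Step 2: Rank sum for X: R1 = 1 + 2 + 5 + 6 + 7.5 = 21.5.
Step 3: U_X = R1 - n1(n1+1)/2 = 21.5 - 5*6/2 = 21.5 - 15 = 6.5.
       U_Y = n1*n2 - U_X = 20 - 6.5 = 13.5.
Step 4: Ties are present, so use the tie-corrected normal approximation (with continuity correction) for the p-value.
Step 5: p-value = 0.460558; compare to alpha = 0.05. fail to reject H0.

U_X = 6.5, p = 0.460558, fail to reject H0 at alpha = 0.05.


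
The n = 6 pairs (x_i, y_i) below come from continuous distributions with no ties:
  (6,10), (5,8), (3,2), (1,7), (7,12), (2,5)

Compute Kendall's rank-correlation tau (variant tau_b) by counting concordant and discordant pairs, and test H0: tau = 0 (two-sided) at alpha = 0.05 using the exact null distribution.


Step 1: Enumerate the 15 unordered pairs (i,j) with i<j and classify each by sign(x_j-x_i) * sign(y_j-y_i).
  (1,2):dx=-1,dy=-2->C; (1,3):dx=-3,dy=-8->C; (1,4):dx=-5,dy=-3->C; (1,5):dx=+1,dy=+2->C
  (1,6):dx=-4,dy=-5->C; (2,3):dx=-2,dy=-6->C; (2,4):dx=-4,dy=-1->C; (2,5):dx=+2,dy=+4->C
  (2,6):dx=-3,dy=-3->C; (3,4):dx=-2,dy=+5->D; (3,5):dx=+4,dy=+10->C; (3,6):dx=-1,dy=+3->D
  (4,5):dx=+6,dy=+5->C; (4,6):dx=+1,dy=-2->D; (5,6):dx=-5,dy=-7->C
Step 2: C = 12, D = 3, total pairs = 15.
Step 3: tau = (C - D)/(n(n-1)/2) = (12 - 3)/15 = 0.600000.
Step 4: Exact two-sided p-value (enumerate n! = 720 permutations of y under H0): p = 0.136111.
Step 5: alpha = 0.05. fail to reject H0.

tau_b = 0.6000 (C=12, D=3), p = 0.136111, fail to reject H0.


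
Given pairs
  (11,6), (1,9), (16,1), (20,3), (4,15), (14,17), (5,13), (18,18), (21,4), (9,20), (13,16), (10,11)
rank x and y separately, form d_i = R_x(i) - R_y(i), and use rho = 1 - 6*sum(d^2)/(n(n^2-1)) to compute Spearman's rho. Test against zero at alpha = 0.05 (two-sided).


Step 1: Rank x and y separately (midranks; no ties here).
rank(x): 11->6, 1->1, 16->9, 20->11, 4->2, 14->8, 5->3, 18->10, 21->12, 9->4, 13->7, 10->5
rank(y): 6->4, 9->5, 1->1, 3->2, 15->8, 17->10, 13->7, 18->11, 4->3, 20->12, 16->9, 11->6
Step 2: d_i = R_x(i) - R_y(i); compute d_i^2.
  (6-4)^2=4, (1-5)^2=16, (9-1)^2=64, (11-2)^2=81, (2-8)^2=36, (8-10)^2=4, (3-7)^2=16, (10-11)^2=1, (12-3)^2=81, (4-12)^2=64, (7-9)^2=4, (5-6)^2=1
sum(d^2) = 372.
Step 3: rho = 1 - 6*372 / (12*(12^2 - 1)) = 1 - 2232/1716 = -0.300699.
Step 4: Under H0, t = rho * sqrt((n-2)/(1-rho^2)) = -0.9970 ~ t(10).
Step 5: Two-sided p-value from the t-distribution with 10 df = 0.342260.
Step 6: alpha = 0.05. fail to reject H0.

rho = -0.3007, p = 0.342260, fail to reject H0 at alpha = 0.05.


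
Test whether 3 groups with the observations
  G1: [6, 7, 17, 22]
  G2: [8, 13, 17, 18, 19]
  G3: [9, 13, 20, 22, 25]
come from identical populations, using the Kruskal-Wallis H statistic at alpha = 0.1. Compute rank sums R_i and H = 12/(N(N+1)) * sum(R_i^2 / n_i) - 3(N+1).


Step 1: Combine all N = 14 observations and assign midranks.
sorted (value, group, rank): (6,G1,1), (7,G1,2), (8,G2,3), (9,G3,4), (13,G2,5.5), (13,G3,5.5), (17,G1,7.5), (17,G2,7.5), (18,G2,9), (19,G2,10), (20,G3,11), (22,G1,12.5), (22,G3,12.5), (25,G3,14)
Step 2: Sum ranks within each group.
R_1 = 23 (n_1 = 4)
R_2 = 35 (n_2 = 5)
R_3 = 47 (n_3 = 5)
Step 3: H = 12/(N(N+1)) * sum(R_i^2/n_i) - 3(N+1)
     = 12/(14*15) * (23^2/4 + 35^2/5 + 47^2/5) - 3*15
     = 0.057143 * 819.05 - 45
     = 1.802857.
Step 4: Ties present; correction factor C = 1 - 18/(14^3 - 14) = 0.993407. Corrected H = 1.802857 / 0.993407 = 1.814823.
Step 5: Under H0, H ~ chi^2(2); p-value = 0.403568.
Step 6: alpha = 0.1. fail to reject H0.

H = 1.8148, df = 2, p = 0.403568, fail to reject H0.


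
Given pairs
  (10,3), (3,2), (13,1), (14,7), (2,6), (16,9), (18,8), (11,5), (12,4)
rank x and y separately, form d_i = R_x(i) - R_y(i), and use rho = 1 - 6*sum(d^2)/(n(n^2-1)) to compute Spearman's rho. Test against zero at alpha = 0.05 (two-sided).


Step 1: Rank x and y separately (midranks; no ties here).
rank(x): 10->3, 3->2, 13->6, 14->7, 2->1, 16->8, 18->9, 11->4, 12->5
rank(y): 3->3, 2->2, 1->1, 7->7, 6->6, 9->9, 8->8, 5->5, 4->4
Step 2: d_i = R_x(i) - R_y(i); compute d_i^2.
  (3-3)^2=0, (2-2)^2=0, (6-1)^2=25, (7-7)^2=0, (1-6)^2=25, (8-9)^2=1, (9-8)^2=1, (4-5)^2=1, (5-4)^2=1
sum(d^2) = 54.
Step 3: rho = 1 - 6*54 / (9*(9^2 - 1)) = 1 - 324/720 = 0.550000.
Step 4: Under H0, t = rho * sqrt((n-2)/(1-rho^2)) = 1.7424 ~ t(7).
Step 5: Two-sided p-value from the t-distribution with 7 df = 0.124977.
Step 6: alpha = 0.05. fail to reject H0.

rho = 0.5500, p = 0.124977, fail to reject H0 at alpha = 0.05.


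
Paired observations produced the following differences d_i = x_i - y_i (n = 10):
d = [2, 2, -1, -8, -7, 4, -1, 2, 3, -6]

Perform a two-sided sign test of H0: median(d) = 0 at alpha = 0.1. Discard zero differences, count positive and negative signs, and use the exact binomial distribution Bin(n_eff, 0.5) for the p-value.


Step 1: Discard zero differences. Original n = 10; n_eff = number of nonzero differences = 10.
Nonzero differences (with sign): +2, +2, -1, -8, -7, +4, -1, +2, +3, -6
Step 2: Count signs: positive = 5, negative = 5.
Step 3: Under H0: P(positive) = 0.5, so the number of positives S ~ Bin(10, 0.5).
Step 4: Two-sided exact p-value = sum of Bin(10,0.5) probabilities at or below the observed probability = 1.000000.
Step 5: alpha = 0.1. fail to reject H0.

n_eff = 10, pos = 5, neg = 5, p = 1.000000, fail to reject H0.


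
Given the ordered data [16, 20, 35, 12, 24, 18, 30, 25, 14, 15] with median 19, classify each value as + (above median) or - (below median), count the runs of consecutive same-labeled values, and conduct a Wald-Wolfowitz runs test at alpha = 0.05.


Step 1: Compute median = 19; label A = above, B = below.
Labels in order: BAABABAABB  (n_A = 5, n_B = 5)
Step 2: Count runs R = 7.
Step 3: Under H0 (random ordering), E[R] = 2*n_A*n_B/(n_A+n_B) + 1 = 2*5*5/10 + 1 = 6.0000.
        Var[R] = 2*n_A*n_B*(2*n_A*n_B - n_A - n_B) / ((n_A+n_B)^2 * (n_A+n_B-1)) = 2000/900 = 2.2222.
        SD[R] = 1.4907.
Step 4: Continuity-corrected z = (R - 0.5 - E[R]) / SD[R] = (7 - 0.5 - 6.0000) / 1.4907 = 0.3354.
Step 5: Two-sided p-value via normal approximation = 2*(1 - Phi(|z|)) = 0.737316.
Step 6: alpha = 0.05. fail to reject H0.

R = 7, z = 0.3354, p = 0.737316, fail to reject H0.


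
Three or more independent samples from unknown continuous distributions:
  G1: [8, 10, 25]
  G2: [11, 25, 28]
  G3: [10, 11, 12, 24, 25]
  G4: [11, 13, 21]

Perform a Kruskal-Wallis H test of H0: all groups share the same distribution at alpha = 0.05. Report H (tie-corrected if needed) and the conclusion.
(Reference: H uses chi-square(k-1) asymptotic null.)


Step 1: Combine all N = 14 observations and assign midranks.
sorted (value, group, rank): (8,G1,1), (10,G1,2.5), (10,G3,2.5), (11,G2,5), (11,G3,5), (11,G4,5), (12,G3,7), (13,G4,8), (21,G4,9), (24,G3,10), (25,G1,12), (25,G2,12), (25,G3,12), (28,G2,14)
Step 2: Sum ranks within each group.
R_1 = 15.5 (n_1 = 3)
R_2 = 31 (n_2 = 3)
R_3 = 36.5 (n_3 = 5)
R_4 = 22 (n_4 = 3)
Step 3: H = 12/(N(N+1)) * sum(R_i^2/n_i) - 3(N+1)
     = 12/(14*15) * (15.5^2/3 + 31^2/3 + 36.5^2/5 + 22^2/3) - 3*15
     = 0.057143 * 828.2 - 45
     = 2.325714.
Step 4: Ties present; correction factor C = 1 - 54/(14^3 - 14) = 0.980220. Corrected H = 2.325714 / 0.980220 = 2.372646.
Step 5: Under H0, H ~ chi^2(3); p-value = 0.498747.
Step 6: alpha = 0.05. fail to reject H0.

H = 2.3726, df = 3, p = 0.498747, fail to reject H0.


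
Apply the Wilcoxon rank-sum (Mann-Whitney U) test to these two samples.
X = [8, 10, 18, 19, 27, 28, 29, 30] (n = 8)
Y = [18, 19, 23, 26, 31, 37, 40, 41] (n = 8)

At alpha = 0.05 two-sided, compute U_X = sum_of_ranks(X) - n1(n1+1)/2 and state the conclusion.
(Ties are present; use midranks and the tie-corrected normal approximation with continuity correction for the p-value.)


Step 1: Combine and sort all 16 observations; assign midranks.
sorted (value, group): (8,X), (10,X), (18,X), (18,Y), (19,X), (19,Y), (23,Y), (26,Y), (27,X), (28,X), (29,X), (30,X), (31,Y), (37,Y), (40,Y), (41,Y)
ranks: 8->1, 10->2, 18->3.5, 18->3.5, 19->5.5, 19->5.5, 23->7, 26->8, 27->9, 28->10, 29->11, 30->12, 31->13, 37->14, 40->15, 41->16
Step 2: Rank sum for X: R1 = 1 + 2 + 3.5 + 5.5 + 9 + 10 + 11 + 12 = 54.
Step 3: U_X = R1 - n1(n1+1)/2 = 54 - 8*9/2 = 54 - 36 = 18.
       U_Y = n1*n2 - U_X = 64 - 18 = 46.
Step 4: Ties are present, so use the tie-corrected normal approximation (with continuity correction) for the p-value.
Step 5: p-value = 0.155645; compare to alpha = 0.05. fail to reject H0.

U_X = 18, p = 0.155645, fail to reject H0 at alpha = 0.05.


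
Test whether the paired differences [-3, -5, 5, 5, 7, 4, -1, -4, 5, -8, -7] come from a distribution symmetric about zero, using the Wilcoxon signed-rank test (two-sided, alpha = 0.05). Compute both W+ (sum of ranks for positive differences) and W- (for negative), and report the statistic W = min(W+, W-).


Step 1: Drop any zero differences (none here) and take |d_i|.
|d| = [3, 5, 5, 5, 7, 4, 1, 4, 5, 8, 7]
Step 2: Midrank |d_i| (ties get averaged ranks).
ranks: |3|->2, |5|->6.5, |5|->6.5, |5|->6.5, |7|->9.5, |4|->3.5, |1|->1, |4|->3.5, |5|->6.5, |8|->11, |7|->9.5
Step 3: Attach original signs; sum ranks with positive sign and with negative sign.
W+ = 6.5 + 6.5 + 9.5 + 3.5 + 6.5 = 32.5
W- = 2 + 6.5 + 1 + 3.5 + 11 + 9.5 = 33.5
(Check: W+ + W- = 66 should equal n(n+1)/2 = 66.)
Step 4: Test statistic W = min(W+, W-) = 32.5.
Step 5: Ties in |d|, so use the tie-corrected normal approximation.
        E[W] = n(n+1)/4 = 11*12/4 = 33.
        Tie groups: |d|=4 (t=2), |d|=5 (t=4), |d|=7 (t=2); sum(t^3 - t) = 72.
        Var[W] = n(n+1)(2n+1)/24 - sum(t^3-t)/48 = 3036/24 - 72/48 = 125.
        z = (W - E[W]) / sqrt(Var[W]) = (32.5 - 33) / 11.1803 = -0.0447.
        Two-sided p = 2*Phi(z) = 0.964329.
Step 6: alpha = 0.05. fail to reject H0.

W+ = 32.5, W- = 33.5, W = min = 32.5, p = 0.964329, fail to reject H0.


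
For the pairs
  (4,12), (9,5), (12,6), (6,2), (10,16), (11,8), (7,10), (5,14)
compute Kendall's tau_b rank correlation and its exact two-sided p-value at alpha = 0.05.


Step 1: Enumerate the 28 unordered pairs (i,j) with i<j and classify each by sign(x_j-x_i) * sign(y_j-y_i).
  (1,2):dx=+5,dy=-7->D; (1,3):dx=+8,dy=-6->D; (1,4):dx=+2,dy=-10->D; (1,5):dx=+6,dy=+4->C
  (1,6):dx=+7,dy=-4->D; (1,7):dx=+3,dy=-2->D; (1,8):dx=+1,dy=+2->C; (2,3):dx=+3,dy=+1->C
  (2,4):dx=-3,dy=-3->C; (2,5):dx=+1,dy=+11->C; (2,6):dx=+2,dy=+3->C; (2,7):dx=-2,dy=+5->D
  (2,8):dx=-4,dy=+9->D; (3,4):dx=-6,dy=-4->C; (3,5):dx=-2,dy=+10->D; (3,6):dx=-1,dy=+2->D
  (3,7):dx=-5,dy=+4->D; (3,8):dx=-7,dy=+8->D; (4,5):dx=+4,dy=+14->C; (4,6):dx=+5,dy=+6->C
  (4,7):dx=+1,dy=+8->C; (4,8):dx=-1,dy=+12->D; (5,6):dx=+1,dy=-8->D; (5,7):dx=-3,dy=-6->C
  (5,8):dx=-5,dy=-2->C; (6,7):dx=-4,dy=+2->D; (6,8):dx=-6,dy=+6->D; (7,8):dx=-2,dy=+4->D
Step 2: C = 12, D = 16, total pairs = 28.
Step 3: tau = (C - D)/(n(n-1)/2) = (12 - 16)/28 = -0.142857.
Step 4: Exact two-sided p-value (enumerate n! = 40320 permutations of y under H0): p = 0.719544.
Step 5: alpha = 0.05. fail to reject H0.

tau_b = -0.1429 (C=12, D=16), p = 0.719544, fail to reject H0.


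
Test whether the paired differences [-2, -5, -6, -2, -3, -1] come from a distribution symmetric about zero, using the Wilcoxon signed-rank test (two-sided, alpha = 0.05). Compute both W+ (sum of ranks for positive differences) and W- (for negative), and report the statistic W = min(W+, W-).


Step 1: Drop any zero differences (none here) and take |d_i|.
|d| = [2, 5, 6, 2, 3, 1]
Step 2: Midrank |d_i| (ties get averaged ranks).
ranks: |2|->2.5, |5|->5, |6|->6, |2|->2.5, |3|->4, |1|->1
Step 3: Attach original signs; sum ranks with positive sign and with negative sign.
W+ = 0 = 0
W- = 2.5 + 5 + 6 + 2.5 + 4 + 1 = 21
(Check: W+ + W- = 21 should equal n(n+1)/2 = 21.)
Step 4: Test statistic W = min(W+, W-) = 0.
Step 5: Ties in |d|, so use the tie-corrected normal approximation.
        E[W] = n(n+1)/4 = 6*7/4 = 10.5.
        Tie groups: |d|=2 (t=2); sum(t^3 - t) = 6.
        Var[W] = n(n+1)(2n+1)/24 - sum(t^3-t)/48 = 546/24 - 6/48 = 22.625.
        z = (W - E[W]) / sqrt(Var[W]) = (0 - 10.5) / 4.7566 = -2.2075.
        Two-sided p = 2*Phi(z) = 0.027281.
Step 6: alpha = 0.05. reject H0.

W+ = 0, W- = 21, W = min = 0, p = 0.027281, reject H0.


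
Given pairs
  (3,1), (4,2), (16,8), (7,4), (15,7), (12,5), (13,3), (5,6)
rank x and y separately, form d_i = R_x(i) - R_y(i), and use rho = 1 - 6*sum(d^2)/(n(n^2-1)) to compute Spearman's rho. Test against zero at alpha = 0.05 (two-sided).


Step 1: Rank x and y separately (midranks; no ties here).
rank(x): 3->1, 4->2, 16->8, 7->4, 15->7, 12->5, 13->6, 5->3
rank(y): 1->1, 2->2, 8->8, 4->4, 7->7, 5->5, 3->3, 6->6
Step 2: d_i = R_x(i) - R_y(i); compute d_i^2.
  (1-1)^2=0, (2-2)^2=0, (8-8)^2=0, (4-4)^2=0, (7-7)^2=0, (5-5)^2=0, (6-3)^2=9, (3-6)^2=9
sum(d^2) = 18.
Step 3: rho = 1 - 6*18 / (8*(8^2 - 1)) = 1 - 108/504 = 0.785714.
Step 4: Under H0, t = rho * sqrt((n-2)/(1-rho^2)) = 3.1113 ~ t(6).
Step 5: Two-sided p-value from the t-distribution with 6 df = 0.020815.
Step 6: alpha = 0.05. reject H0.

rho = 0.7857, p = 0.020815, reject H0 at alpha = 0.05.


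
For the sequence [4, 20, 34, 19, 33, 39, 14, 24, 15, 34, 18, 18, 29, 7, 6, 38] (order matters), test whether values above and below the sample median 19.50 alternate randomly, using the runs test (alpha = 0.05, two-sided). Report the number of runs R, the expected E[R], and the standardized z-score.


Step 1: Compute median = 19.50; label A = above, B = below.
Labels in order: BAABAABABABBABBA  (n_A = 8, n_B = 8)
Step 2: Count runs R = 12.
Step 3: Under H0 (random ordering), E[R] = 2*n_A*n_B/(n_A+n_B) + 1 = 2*8*8/16 + 1 = 9.0000.
        Var[R] = 2*n_A*n_B*(2*n_A*n_B - n_A - n_B) / ((n_A+n_B)^2 * (n_A+n_B-1)) = 14336/3840 = 3.7333.
        SD[R] = 1.9322.
Step 4: Continuity-corrected z = (R - 0.5 - E[R]) / SD[R] = (12 - 0.5 - 9.0000) / 1.9322 = 1.2939.
Step 5: Two-sided p-value via normal approximation = 2*(1 - Phi(|z|)) = 0.195709.
Step 6: alpha = 0.05. fail to reject H0.

R = 12, z = 1.2939, p = 0.195709, fail to reject H0.


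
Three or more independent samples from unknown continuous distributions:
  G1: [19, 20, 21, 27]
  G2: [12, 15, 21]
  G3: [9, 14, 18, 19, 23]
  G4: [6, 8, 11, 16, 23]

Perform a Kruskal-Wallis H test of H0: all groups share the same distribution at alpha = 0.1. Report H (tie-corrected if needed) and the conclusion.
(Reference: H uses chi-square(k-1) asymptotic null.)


Step 1: Combine all N = 17 observations and assign midranks.
sorted (value, group, rank): (6,G4,1), (8,G4,2), (9,G3,3), (11,G4,4), (12,G2,5), (14,G3,6), (15,G2,7), (16,G4,8), (18,G3,9), (19,G1,10.5), (19,G3,10.5), (20,G1,12), (21,G1,13.5), (21,G2,13.5), (23,G3,15.5), (23,G4,15.5), (27,G1,17)
Step 2: Sum ranks within each group.
R_1 = 53 (n_1 = 4)
R_2 = 25.5 (n_2 = 3)
R_3 = 44 (n_3 = 5)
R_4 = 30.5 (n_4 = 5)
Step 3: H = 12/(N(N+1)) * sum(R_i^2/n_i) - 3(N+1)
     = 12/(17*18) * (53^2/4 + 25.5^2/3 + 44^2/5 + 30.5^2/5) - 3*18
     = 0.039216 * 1492.25 - 54
     = 4.519608.
Step 4: Ties present; correction factor C = 1 - 18/(17^3 - 17) = 0.996324. Corrected H = 4.519608 / 0.996324 = 4.536285.
Step 5: Under H0, H ~ chi^2(3); p-value = 0.209076.
Step 6: alpha = 0.1. fail to reject H0.

H = 4.5363, df = 3, p = 0.209076, fail to reject H0.


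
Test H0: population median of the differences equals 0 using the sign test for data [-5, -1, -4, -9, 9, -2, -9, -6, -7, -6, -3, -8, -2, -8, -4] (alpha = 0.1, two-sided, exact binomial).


Step 1: Discard zero differences. Original n = 15; n_eff = number of nonzero differences = 15.
Nonzero differences (with sign): -5, -1, -4, -9, +9, -2, -9, -6, -7, -6, -3, -8, -2, -8, -4
Step 2: Count signs: positive = 1, negative = 14.
Step 3: Under H0: P(positive) = 0.5, so the number of positives S ~ Bin(15, 0.5).
Step 4: Two-sided exact p-value = sum of Bin(15,0.5) probabilities at or below the observed probability = 0.000977.
Step 5: alpha = 0.1. reject H0.

n_eff = 15, pos = 1, neg = 14, p = 0.000977, reject H0.


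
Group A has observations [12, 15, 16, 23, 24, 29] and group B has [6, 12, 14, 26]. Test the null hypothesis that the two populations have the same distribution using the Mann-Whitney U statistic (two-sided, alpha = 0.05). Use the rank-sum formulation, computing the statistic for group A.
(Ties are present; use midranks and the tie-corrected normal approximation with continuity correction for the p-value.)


Step 1: Combine and sort all 10 observations; assign midranks.
sorted (value, group): (6,Y), (12,X), (12,Y), (14,Y), (15,X), (16,X), (23,X), (24,X), (26,Y), (29,X)
ranks: 6->1, 12->2.5, 12->2.5, 14->4, 15->5, 16->6, 23->7, 24->8, 26->9, 29->10
Step 2: Rank sum for X: R1 = 2.5 + 5 + 6 + 7 + 8 + 10 = 38.5.
Step 3: U_X = R1 - n1(n1+1)/2 = 38.5 - 6*7/2 = 38.5 - 21 = 17.5.
       U_Y = n1*n2 - U_X = 24 - 17.5 = 6.5.
Step 4: Ties are present, so use the tie-corrected normal approximation (with continuity correction) for the p-value.
Step 5: p-value = 0.284958; compare to alpha = 0.05. fail to reject H0.

U_X = 17.5, p = 0.284958, fail to reject H0 at alpha = 0.05.


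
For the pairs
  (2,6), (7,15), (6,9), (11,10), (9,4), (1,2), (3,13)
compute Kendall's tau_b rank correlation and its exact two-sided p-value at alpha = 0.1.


Step 1: Enumerate the 21 unordered pairs (i,j) with i<j and classify each by sign(x_j-x_i) * sign(y_j-y_i).
  (1,2):dx=+5,dy=+9->C; (1,3):dx=+4,dy=+3->C; (1,4):dx=+9,dy=+4->C; (1,5):dx=+7,dy=-2->D
  (1,6):dx=-1,dy=-4->C; (1,7):dx=+1,dy=+7->C; (2,3):dx=-1,dy=-6->C; (2,4):dx=+4,dy=-5->D
  (2,5):dx=+2,dy=-11->D; (2,6):dx=-6,dy=-13->C; (2,7):dx=-4,dy=-2->C; (3,4):dx=+5,dy=+1->C
  (3,5):dx=+3,dy=-5->D; (3,6):dx=-5,dy=-7->C; (3,7):dx=-3,dy=+4->D; (4,5):dx=-2,dy=-6->C
  (4,6):dx=-10,dy=-8->C; (4,7):dx=-8,dy=+3->D; (5,6):dx=-8,dy=-2->C; (5,7):dx=-6,dy=+9->D
  (6,7):dx=+2,dy=+11->C
Step 2: C = 14, D = 7, total pairs = 21.
Step 3: tau = (C - D)/(n(n-1)/2) = (14 - 7)/21 = 0.333333.
Step 4: Exact two-sided p-value (enumerate n! = 5040 permutations of y under H0): p = 0.381349.
Step 5: alpha = 0.1. fail to reject H0.

tau_b = 0.3333 (C=14, D=7), p = 0.381349, fail to reject H0.


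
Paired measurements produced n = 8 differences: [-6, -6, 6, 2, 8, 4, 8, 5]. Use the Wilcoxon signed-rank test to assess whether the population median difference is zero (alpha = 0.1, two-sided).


Step 1: Drop any zero differences (none here) and take |d_i|.
|d| = [6, 6, 6, 2, 8, 4, 8, 5]
Step 2: Midrank |d_i| (ties get averaged ranks).
ranks: |6|->5, |6|->5, |6|->5, |2|->1, |8|->7.5, |4|->2, |8|->7.5, |5|->3
Step 3: Attach original signs; sum ranks with positive sign and with negative sign.
W+ = 5 + 1 + 7.5 + 2 + 7.5 + 3 = 26
W- = 5 + 5 = 10
(Check: W+ + W- = 36 should equal n(n+1)/2 = 36.)
Step 4: Test statistic W = min(W+, W-) = 10.
Step 5: Ties in |d|, so use the tie-corrected normal approximation.
        E[W] = n(n+1)/4 = 8*9/4 = 18.
        Tie groups: |d|=6 (t=3), |d|=8 (t=2); sum(t^3 - t) = 30.
        Var[W] = n(n+1)(2n+1)/24 - sum(t^3-t)/48 = 1224/24 - 30/48 = 50.375.
        z = (W - E[W]) / sqrt(Var[W]) = (10 - 18) / 7.0975 = -1.1272.
        Two-sided p = 2*Phi(z) = 0.259678.
Step 6: alpha = 0.1. fail to reject H0.

W+ = 26, W- = 10, W = min = 10, p = 0.259678, fail to reject H0.
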